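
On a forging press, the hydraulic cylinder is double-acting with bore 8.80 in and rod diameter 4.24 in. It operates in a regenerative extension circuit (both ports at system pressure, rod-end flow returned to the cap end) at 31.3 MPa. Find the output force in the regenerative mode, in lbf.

F ≈ 64100 lbf

With equal pressure on both faces, forces on the annular region cancel; the net push is pressure × rod cross-section.
Rod cross-section A_rod = π/4 × (4.24 in)² = 14.12 in^2
F = P × A_rod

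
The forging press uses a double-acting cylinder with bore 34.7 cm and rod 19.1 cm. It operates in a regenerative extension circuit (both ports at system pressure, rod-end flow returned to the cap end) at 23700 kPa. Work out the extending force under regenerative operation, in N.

With equal pressure on both faces, forces on the annular region cancel; the net push is pressure × rod cross-section.
Rod cross-section A_rod = π/4 × (19.1 cm)² = 286.5 cm^2
F = P × A_rod

F ≈ 6.79e5 N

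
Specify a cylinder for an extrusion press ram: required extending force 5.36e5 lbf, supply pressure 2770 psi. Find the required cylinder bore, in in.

D ≈ 15.7 in

Extension force acts on the full piston face: F = P × (π/4)D².
D = √(4F / (πP)) = √(4 × 5.36e5 lbf / (π × 2770 psi))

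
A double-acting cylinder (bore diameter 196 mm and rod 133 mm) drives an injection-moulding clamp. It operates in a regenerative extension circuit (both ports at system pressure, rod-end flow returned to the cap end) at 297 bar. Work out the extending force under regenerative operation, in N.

With equal pressure on both faces, forces on the annular region cancel; the net push is pressure × rod cross-section.
Rod cross-section A_rod = π/4 × (133 mm)² = 13890 mm^2
F = P × A_rod

F ≈ 4.13e5 N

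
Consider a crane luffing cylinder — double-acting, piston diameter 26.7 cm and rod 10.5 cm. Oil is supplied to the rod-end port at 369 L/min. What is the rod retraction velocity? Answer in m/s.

v ≈ 0.130 m/s

Rod-side annular area A_ann = π/4 × (26.7² − 10.5²) = 473.3 cm^2
Flow into the rod-end port fills the annular volume.
v = Q / A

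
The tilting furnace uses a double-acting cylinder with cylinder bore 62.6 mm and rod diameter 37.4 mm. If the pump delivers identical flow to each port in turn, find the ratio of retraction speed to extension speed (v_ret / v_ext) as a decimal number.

Cap-side area A_cap = π/4 × (62.6 mm)² = 3078 mm^2
Rod-side annular area A_ann = π/4 × (62.6² − 37.4²) = 1979 mm^2
For equal Q, v ∝ 1/A, so v_ret/v_ext = A_cap/A_ann.

v_ret/v_ext ≈ 1.56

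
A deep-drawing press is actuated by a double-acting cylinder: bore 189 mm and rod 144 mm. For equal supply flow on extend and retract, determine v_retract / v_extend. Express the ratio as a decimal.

Cap-side area A_cap = π/4 × (189 mm)² = 28060 mm^2
Rod-side annular area A_ann = π/4 × (189² − 144²) = 11770 mm^2
For equal Q, v ∝ 1/A, so v_ret/v_ext = A_cap/A_ann.

v_ret/v_ext ≈ 2.38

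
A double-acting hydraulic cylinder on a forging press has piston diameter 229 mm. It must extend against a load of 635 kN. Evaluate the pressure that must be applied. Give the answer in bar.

Cap-side area A_cap = π/4 × (229 mm)² = 41190 mm^2
P = F / A = 635 kN / A

P ≈ 154 bar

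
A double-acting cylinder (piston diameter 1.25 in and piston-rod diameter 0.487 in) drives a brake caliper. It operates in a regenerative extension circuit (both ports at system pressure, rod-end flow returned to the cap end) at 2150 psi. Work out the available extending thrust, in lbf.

F ≈ 400 lbf

With equal pressure on both faces, forces on the annular region cancel; the net push is pressure × rod cross-section.
Rod cross-section A_rod = π/4 × (0.487 in)² = 0.1863 in^2
F = P × A_rod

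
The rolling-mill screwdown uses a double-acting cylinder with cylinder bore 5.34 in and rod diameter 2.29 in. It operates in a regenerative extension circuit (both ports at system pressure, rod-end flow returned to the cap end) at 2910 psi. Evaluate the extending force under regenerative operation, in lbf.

F ≈ 12000 lbf

With equal pressure on both faces, forces on the annular region cancel; the net push is pressure × rod cross-section.
Rod cross-section A_rod = π/4 × (2.29 in)² = 4.119 in^2
F = P × A_rod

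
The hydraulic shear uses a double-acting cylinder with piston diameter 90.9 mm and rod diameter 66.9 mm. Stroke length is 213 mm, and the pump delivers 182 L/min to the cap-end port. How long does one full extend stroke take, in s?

Cap-side area A_cap = π/4 × (90.9 mm)² = 6490 mm^2
Swept volume V = A × L; t = V / Q = A·L / Q

t ≈ 0.456 s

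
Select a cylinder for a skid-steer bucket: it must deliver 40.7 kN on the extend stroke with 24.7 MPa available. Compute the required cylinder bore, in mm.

Extension force acts on the full piston face: F = P × (π/4)D².
D = √(4F / (πP)) = √(4 × 40.7 kN / (π × 24.7 MPa))

D ≈ 45.8 mm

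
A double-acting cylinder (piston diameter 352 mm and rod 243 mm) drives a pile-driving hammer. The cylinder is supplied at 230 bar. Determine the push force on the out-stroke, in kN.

Cap-side area A_cap = π/4 × (352 mm)² = 97310 mm^2
F = P × A_cap = 230 bar × A_cap

F ≈ 2240 kN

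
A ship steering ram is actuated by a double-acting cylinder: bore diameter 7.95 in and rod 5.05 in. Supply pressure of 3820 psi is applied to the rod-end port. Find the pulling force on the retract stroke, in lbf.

Rod-side annular area A_ann = π/4 × (7.95² − 5.05²) = 29.61 in^2
On retraction the pressure acts on the annular area (bore minus rod).
F = P × A_ann

F ≈ 1.13e5 lbf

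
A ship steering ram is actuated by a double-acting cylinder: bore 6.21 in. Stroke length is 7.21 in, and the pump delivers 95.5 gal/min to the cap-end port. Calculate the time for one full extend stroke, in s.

t ≈ 0.594 s

Cap-side area A_cap = π/4 × (6.21 in)² = 30.29 in^2
Swept volume V = A × L; t = V / Q = A·L / Q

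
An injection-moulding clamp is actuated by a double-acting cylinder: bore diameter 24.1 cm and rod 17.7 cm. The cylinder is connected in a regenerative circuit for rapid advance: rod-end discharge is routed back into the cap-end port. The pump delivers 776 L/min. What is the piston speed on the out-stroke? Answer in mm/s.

v ≈ 526 mm/s

In regeneration the rod-end outflow joins the pump flow into the cap end, so the net volume the pump must supply per unit advance equals the rod cross-section area.
Rod cross-section A_rod = π/4 × (17.7 cm)² = 246.1 cm^2
v = Q_pump / A_rod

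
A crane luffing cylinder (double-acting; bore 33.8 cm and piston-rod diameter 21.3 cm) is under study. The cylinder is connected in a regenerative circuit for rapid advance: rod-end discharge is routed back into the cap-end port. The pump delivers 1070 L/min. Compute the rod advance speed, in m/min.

v ≈ 30.0 m/min

In regeneration the rod-end outflow joins the pump flow into the cap end, so the net volume the pump must supply per unit advance equals the rod cross-section area.
Rod cross-section A_rod = π/4 × (21.3 cm)² = 356.3 cm^2
v = Q_pump / A_rod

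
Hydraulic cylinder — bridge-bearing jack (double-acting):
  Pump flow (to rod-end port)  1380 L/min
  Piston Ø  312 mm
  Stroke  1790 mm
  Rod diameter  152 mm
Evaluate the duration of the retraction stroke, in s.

t ≈ 4.54 s

Rod-side annular area A_ann = π/4 × (312² − 152²) = 58310 mm^2
Swept volume V = A × L; t = V / Q = A·L / Q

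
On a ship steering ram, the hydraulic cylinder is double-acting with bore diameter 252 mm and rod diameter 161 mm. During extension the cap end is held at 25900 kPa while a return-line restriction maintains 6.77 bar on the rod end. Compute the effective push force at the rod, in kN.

F ≈ 1270 kN

Cap-side area A_cap = π/4 × (252 mm)² = 49880 mm^2
Rod-side annular area A_ann = π/4 × (252² − 161²) = 29520 mm^2
Net thrust = P_cap·A_cap − P_rod·A_ann = 1292 kN − 19.98 kN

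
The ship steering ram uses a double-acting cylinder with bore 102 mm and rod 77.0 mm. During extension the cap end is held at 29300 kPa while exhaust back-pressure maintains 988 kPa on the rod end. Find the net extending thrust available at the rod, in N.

Cap-side area A_cap = π/4 × (102 mm)² = 8171 mm^2
Rod-side annular area A_ann = π/4 × (102² − 77.0²) = 3515 mm^2
Net thrust = P_cap·A_cap − P_rod·A_ann = 2.394e5 N − 3472 N

F ≈ 2.36e5 N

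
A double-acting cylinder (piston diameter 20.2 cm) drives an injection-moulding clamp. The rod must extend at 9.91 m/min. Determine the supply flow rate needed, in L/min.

Cap-side area A_cap = π/4 × (20.2 cm)² = 320.5 cm^2
Q = A × v

Q ≈ 318 L/min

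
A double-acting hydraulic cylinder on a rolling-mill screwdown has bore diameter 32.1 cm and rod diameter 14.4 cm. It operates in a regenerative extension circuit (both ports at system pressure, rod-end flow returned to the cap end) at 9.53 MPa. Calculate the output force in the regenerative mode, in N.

With equal pressure on both faces, forces on the annular region cancel; the net push is pressure × rod cross-section.
Rod cross-section A_rod = π/4 × (14.4 cm)² = 162.9 cm^2
F = P × A_rod

F ≈ 1.55e5 N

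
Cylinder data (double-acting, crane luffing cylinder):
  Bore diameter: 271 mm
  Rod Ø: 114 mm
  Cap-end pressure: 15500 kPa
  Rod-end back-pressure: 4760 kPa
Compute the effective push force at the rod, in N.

Cap-side area A_cap = π/4 × (271 mm)² = 57680 mm^2
Rod-side annular area A_ann = π/4 × (271² − 114²) = 47470 mm^2
Net thrust = P_cap·A_cap − P_rod·A_ann = 8.940e5 N − 2.260e5 N

F ≈ 6.68e5 N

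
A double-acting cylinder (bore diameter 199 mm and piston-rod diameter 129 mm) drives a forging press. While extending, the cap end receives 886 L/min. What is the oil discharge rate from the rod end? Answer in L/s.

Q_out ≈ 8.56 L/s

Cap-side area A_cap = π/4 × (199 mm)² = 31100 mm^2
Rod-side annular area A_ann = π/4 × (199² − 129²) = 18030 mm^2
Piston speed v = Q_in/A_cap; rod-end outflow Q_out = v × A_ann = Q_in × A_ann/A_cap.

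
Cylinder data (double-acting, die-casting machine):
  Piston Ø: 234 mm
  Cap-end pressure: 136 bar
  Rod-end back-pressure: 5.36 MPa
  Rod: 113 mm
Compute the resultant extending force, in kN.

Cap-side area A_cap = π/4 × (234 mm)² = 43010 mm^2
Rod-side annular area A_ann = π/4 × (234² − 113²) = 32980 mm^2
Net thrust = P_cap·A_cap − P_rod·A_ann = 584.9 kN − 176.8 kN

F ≈ 408 kN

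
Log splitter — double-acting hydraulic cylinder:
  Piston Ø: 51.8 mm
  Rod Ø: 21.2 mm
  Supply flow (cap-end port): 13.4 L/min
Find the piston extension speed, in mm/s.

Cap-side area A_cap = π/4 × (51.8 mm)² = 2107 mm^2
v = Q / A

v ≈ 106 mm/s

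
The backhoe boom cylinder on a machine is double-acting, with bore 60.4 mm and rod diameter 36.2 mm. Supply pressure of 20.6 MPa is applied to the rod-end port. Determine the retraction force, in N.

F ≈ 37800 N

Rod-side annular area A_ann = π/4 × (60.4² − 36.2²) = 1836 mm^2
On retraction the pressure acts on the annular area (bore minus rod).
F = P × A_ann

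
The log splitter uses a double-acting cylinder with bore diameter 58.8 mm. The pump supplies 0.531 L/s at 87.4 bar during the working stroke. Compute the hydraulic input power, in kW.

Hydraulic power = P × Q

W ≈ 4.64 kW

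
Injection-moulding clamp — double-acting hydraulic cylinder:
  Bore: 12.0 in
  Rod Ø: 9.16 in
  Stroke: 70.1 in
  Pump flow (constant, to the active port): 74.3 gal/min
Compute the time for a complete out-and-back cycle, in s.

t ≈ 39.3 s

Cap-side area A_cap = π/4 × (12.0 in)² = 113.1 in^2
Rod-side annular area A_ann = π/4 × (12.0² − 9.16²) = 47.20 in^2
t_ext = A_cap·L/Q = 27.72 s
t_ret = A_ann·L/Q = 11.57 s
t_cycle = t_ext + t_ret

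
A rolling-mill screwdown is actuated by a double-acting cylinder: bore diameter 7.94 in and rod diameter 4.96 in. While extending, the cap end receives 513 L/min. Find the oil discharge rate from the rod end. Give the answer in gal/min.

Q_out ≈ 82.6 gal/min

Cap-side area A_cap = π/4 × (7.94 in)² = 49.51 in^2
Rod-side annular area A_ann = π/4 × (7.94² − 4.96²) = 30.19 in^2
Piston speed v = Q_in/A_cap; rod-end outflow Q_out = v × A_ann = Q_in × A_ann/A_cap.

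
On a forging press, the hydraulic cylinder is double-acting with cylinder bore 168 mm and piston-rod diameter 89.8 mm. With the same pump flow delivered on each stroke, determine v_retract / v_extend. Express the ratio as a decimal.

Cap-side area A_cap = π/4 × (168 mm)² = 22170 mm^2
Rod-side annular area A_ann = π/4 × (168² − 89.8²) = 15830 mm^2
For equal Q, v ∝ 1/A, so v_ret/v_ext = A_cap/A_ann.

v_ret/v_ext ≈ 1.40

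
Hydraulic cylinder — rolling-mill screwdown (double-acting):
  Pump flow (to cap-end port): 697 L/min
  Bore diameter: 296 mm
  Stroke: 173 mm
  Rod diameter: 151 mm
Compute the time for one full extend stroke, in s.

t ≈ 1.02 s

Cap-side area A_cap = π/4 × (296 mm)² = 68810 mm^2
Swept volume V = A × L; t = V / Q = A·L / Q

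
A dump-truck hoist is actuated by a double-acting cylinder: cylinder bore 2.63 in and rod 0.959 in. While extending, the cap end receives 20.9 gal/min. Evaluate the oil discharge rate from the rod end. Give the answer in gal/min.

Q_out ≈ 18.1 gal/min

Cap-side area A_cap = π/4 × (2.63 in)² = 5.433 in^2
Rod-side annular area A_ann = π/4 × (2.63² − 0.959²) = 4.710 in^2
Piston speed v = Q_in/A_cap; rod-end outflow Q_out = v × A_ann = Q_in × A_ann/A_cap.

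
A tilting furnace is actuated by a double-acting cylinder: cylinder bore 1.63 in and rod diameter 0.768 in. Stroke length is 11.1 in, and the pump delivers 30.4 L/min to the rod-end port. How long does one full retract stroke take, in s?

Rod-side annular area A_ann = π/4 × (1.63² − 0.768²) = 1.623 in^2
Swept volume V = A × L; t = V / Q = A·L / Q

t ≈ 0.583 s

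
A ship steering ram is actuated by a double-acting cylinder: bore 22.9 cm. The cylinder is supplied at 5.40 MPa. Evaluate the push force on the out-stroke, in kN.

F ≈ 222 kN

Cap-side area A_cap = π/4 × (22.9 cm)² = 411.9 cm^2
F = P × A_cap = 5.40 MPa × A_cap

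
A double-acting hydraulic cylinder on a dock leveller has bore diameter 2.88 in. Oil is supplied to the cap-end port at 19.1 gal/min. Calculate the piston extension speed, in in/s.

Cap-side area A_cap = π/4 × (2.88 in)² = 6.514 in^2
v = Q / A

v ≈ 11.3 in/s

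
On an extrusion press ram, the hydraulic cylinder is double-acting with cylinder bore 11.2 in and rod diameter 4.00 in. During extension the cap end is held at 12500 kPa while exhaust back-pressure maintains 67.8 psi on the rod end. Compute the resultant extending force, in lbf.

Cap-side area A_cap = π/4 × (11.2 in)² = 98.52 in^2
Rod-side annular area A_ann = π/4 × (11.2² − 4.00²) = 85.95 in^2
Net thrust = P_cap·A_cap − P_rod·A_ann = 1.786e5 lbf − 5828 lbf

F ≈ 1.73e5 lbf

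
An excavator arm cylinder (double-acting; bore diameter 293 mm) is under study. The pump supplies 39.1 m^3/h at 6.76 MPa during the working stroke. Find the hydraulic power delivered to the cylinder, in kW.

W ≈ 73.4 kW

Hydraulic power = P × Q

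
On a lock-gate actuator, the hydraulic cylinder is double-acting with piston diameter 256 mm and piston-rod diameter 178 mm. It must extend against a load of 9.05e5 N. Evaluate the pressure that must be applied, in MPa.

Cap-side area A_cap = π/4 × (256 mm)² = 51470 mm^2
P = F / A = 9.05e5 N / A

P ≈ 17.6 MPa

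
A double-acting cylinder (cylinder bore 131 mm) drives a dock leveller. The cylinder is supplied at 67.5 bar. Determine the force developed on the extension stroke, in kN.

F ≈ 91.0 kN

Cap-side area A_cap = π/4 × (131 mm)² = 13480 mm^2
F = P × A_cap = 67.5 bar × A_cap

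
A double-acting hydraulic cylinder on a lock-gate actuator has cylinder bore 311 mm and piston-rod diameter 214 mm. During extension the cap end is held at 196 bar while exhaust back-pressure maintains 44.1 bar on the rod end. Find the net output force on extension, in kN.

F ≈ 1310 kN

Cap-side area A_cap = π/4 × (311 mm)² = 75960 mm^2
Rod-side annular area A_ann = π/4 × (311² − 214²) = 40000 mm^2
Net thrust = P_cap·A_cap − P_rod·A_ann = 1489 kN − 176.4 kN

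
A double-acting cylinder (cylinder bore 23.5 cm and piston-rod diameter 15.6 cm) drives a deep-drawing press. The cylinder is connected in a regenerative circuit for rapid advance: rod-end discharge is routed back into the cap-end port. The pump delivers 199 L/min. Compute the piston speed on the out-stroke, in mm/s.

v ≈ 174 mm/s

In regeneration the rod-end outflow joins the pump flow into the cap end, so the net volume the pump must supply per unit advance equals the rod cross-section area.
Rod cross-section A_rod = π/4 × (15.6 cm)² = 191.1 cm^2
v = Q_pump / A_rod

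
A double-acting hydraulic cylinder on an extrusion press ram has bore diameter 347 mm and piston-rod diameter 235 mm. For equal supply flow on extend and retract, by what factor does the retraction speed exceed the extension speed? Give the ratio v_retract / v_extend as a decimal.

Cap-side area A_cap = π/4 × (347 mm)² = 94570 mm^2
Rod-side annular area A_ann = π/4 × (347² − 235²) = 51200 mm^2
For equal Q, v ∝ 1/A, so v_ret/v_ext = A_cap/A_ann.

v_ret/v_ext ≈ 1.85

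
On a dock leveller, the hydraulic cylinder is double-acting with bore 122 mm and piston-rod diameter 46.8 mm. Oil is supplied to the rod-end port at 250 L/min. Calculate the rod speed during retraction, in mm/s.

Rod-side annular area A_ann = π/4 × (122² − 46.8²) = 9970 mm^2
Flow into the rod-end port fills the annular volume.
v = Q / A

v ≈ 418 mm/s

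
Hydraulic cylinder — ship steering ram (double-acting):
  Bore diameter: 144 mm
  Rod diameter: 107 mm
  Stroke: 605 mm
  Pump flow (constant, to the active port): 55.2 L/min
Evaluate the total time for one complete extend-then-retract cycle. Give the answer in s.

t ≈ 15.5 s

Cap-side area A_cap = π/4 × (144 mm)² = 16290 mm^2
Rod-side annular area A_ann = π/4 × (144² − 107²) = 7294 mm^2
t_ext = A_cap·L/Q = 10.71 s
t_ret = A_ann·L/Q = 4.797 s
t_cycle = t_ext + t_ret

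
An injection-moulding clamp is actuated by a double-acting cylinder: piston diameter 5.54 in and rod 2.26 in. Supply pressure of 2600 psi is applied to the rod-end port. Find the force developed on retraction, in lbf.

F ≈ 52200 lbf

Rod-side annular area A_ann = π/4 × (5.54² − 2.26²) = 20.09 in^2
On retraction the pressure acts on the annular area (bore minus rod).
F = P × A_ann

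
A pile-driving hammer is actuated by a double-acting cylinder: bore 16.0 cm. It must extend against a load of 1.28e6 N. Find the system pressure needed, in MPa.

P ≈ 63.7 MPa

Cap-side area A_cap = π/4 × (16.0 cm)² = 201.1 cm^2
P = F / A = 1.28e6 N / A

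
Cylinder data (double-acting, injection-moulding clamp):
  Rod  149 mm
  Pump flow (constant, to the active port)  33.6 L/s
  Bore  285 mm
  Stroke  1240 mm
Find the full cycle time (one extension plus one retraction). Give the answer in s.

t ≈ 4.07 s

Cap-side area A_cap = π/4 × (285 mm)² = 63790 mm^2
Rod-side annular area A_ann = π/4 × (285² − 149²) = 46360 mm^2
t_ext = A_cap·L/Q = 2.354 s
t_ret = A_ann·L/Q = 1.711 s
t_cycle = t_ext + t_ret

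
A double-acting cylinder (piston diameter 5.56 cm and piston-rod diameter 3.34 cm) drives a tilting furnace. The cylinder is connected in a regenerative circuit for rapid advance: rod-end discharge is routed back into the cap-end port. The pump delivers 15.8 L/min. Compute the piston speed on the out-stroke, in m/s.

In regeneration the rod-end outflow joins the pump flow into the cap end, so the net volume the pump must supply per unit advance equals the rod cross-section area.
Rod cross-section A_rod = π/4 × (3.34 cm)² = 8.762 cm^2
v = Q_pump / A_rod

v ≈ 0.301 m/s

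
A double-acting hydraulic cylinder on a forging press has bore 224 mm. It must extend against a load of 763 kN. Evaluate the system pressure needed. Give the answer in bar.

Cap-side area A_cap = π/4 × (224 mm)² = 39410 mm^2
P = F / A = 763 kN / A

P ≈ 194 bar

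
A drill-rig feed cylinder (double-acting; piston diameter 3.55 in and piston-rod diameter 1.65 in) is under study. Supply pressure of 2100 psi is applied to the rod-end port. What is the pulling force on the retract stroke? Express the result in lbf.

Rod-side annular area A_ann = π/4 × (3.55² − 1.65²) = 7.760 in^2
On retraction the pressure acts on the annular area (bore minus rod).
F = P × A_ann

F ≈ 16300 lbf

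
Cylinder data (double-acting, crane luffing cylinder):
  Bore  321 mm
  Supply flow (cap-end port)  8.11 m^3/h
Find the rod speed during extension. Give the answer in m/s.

v ≈ 0.0278 m/s

Cap-side area A_cap = π/4 × (321 mm)² = 80930 mm^2
v = Q / A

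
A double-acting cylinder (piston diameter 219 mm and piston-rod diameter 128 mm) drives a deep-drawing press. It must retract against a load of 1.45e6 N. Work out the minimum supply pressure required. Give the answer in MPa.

P ≈ 58.5 MPa

Rod-side annular area A_ann = π/4 × (219² − 128²) = 24800 mm^2
Retraction: pressure acts on the annular area.
P = F / A = 1.45e6 N / A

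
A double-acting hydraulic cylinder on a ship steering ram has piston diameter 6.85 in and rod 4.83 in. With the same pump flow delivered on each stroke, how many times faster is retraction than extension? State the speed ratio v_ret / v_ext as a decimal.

v_ret/v_ext ≈ 1.99

Cap-side area A_cap = π/4 × (6.85 in)² = 36.85 in^2
Rod-side annular area A_ann = π/4 × (6.85² − 4.83²) = 18.53 in^2
For equal Q, v ∝ 1/A, so v_ret/v_ext = A_cap/A_ann.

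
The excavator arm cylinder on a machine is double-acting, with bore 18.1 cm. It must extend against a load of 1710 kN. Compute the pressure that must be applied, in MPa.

P ≈ 66.5 MPa

Cap-side area A_cap = π/4 × (18.1 cm)² = 257.3 cm^2
P = F / A = 1710 kN / A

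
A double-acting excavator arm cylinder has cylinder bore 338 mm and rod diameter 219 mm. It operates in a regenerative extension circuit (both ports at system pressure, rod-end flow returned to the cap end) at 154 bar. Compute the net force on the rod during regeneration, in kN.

F ≈ 580 kN

With equal pressure on both faces, forces on the annular region cancel; the net push is pressure × rod cross-section.
Rod cross-section A_rod = π/4 × (219 mm)² = 37670 mm^2
F = P × A_rod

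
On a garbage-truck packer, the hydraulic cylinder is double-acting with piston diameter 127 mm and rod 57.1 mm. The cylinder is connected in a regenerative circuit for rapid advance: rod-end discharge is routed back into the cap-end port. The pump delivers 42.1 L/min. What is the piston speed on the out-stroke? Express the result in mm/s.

v ≈ 274 mm/s

In regeneration the rod-end outflow joins the pump flow into the cap end, so the net volume the pump must supply per unit advance equals the rod cross-section area.
Rod cross-section A_rod = π/4 × (57.1 mm)² = 2561 mm^2
v = Q_pump / A_rod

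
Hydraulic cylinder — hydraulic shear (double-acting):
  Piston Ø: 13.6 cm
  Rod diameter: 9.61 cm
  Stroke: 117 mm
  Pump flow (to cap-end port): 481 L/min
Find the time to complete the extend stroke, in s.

t ≈ 0.212 s

Cap-side area A_cap = π/4 × (13.6 cm)² = 145.3 cm^2
Swept volume V = A × L; t = V / Q = A·L / Q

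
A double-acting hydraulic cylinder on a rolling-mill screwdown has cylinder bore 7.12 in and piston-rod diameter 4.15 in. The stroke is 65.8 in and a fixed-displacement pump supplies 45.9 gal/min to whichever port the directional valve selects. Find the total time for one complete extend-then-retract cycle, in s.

t ≈ 24.6 s

Cap-side area A_cap = π/4 × (7.12 in)² = 39.82 in^2
Rod-side annular area A_ann = π/4 × (7.12² − 4.15²) = 26.29 in^2
t_ext = A_cap·L/Q = 14.83 s
t_ret = A_ann·L/Q = 9.789 s
t_cycle = t_ext + t_ret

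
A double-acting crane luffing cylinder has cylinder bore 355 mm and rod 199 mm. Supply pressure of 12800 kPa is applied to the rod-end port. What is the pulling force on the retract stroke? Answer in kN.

Rod-side annular area A_ann = π/4 × (355² − 199²) = 67880 mm^2
On retraction the pressure acts on the annular area (bore minus rod).
F = P × A_ann

F ≈ 869 kN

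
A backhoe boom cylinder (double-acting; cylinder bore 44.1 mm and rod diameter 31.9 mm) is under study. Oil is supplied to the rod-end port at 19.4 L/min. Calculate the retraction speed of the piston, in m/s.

v ≈ 0.444 m/s

Rod-side annular area A_ann = π/4 × (44.1² − 31.9²) = 728.2 mm^2
Flow into the rod-end port fills the annular volume.
v = Q / A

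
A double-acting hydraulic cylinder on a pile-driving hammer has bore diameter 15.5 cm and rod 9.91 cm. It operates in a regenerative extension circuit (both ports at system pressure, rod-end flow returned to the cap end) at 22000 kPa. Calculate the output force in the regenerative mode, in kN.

With equal pressure on both faces, forces on the annular region cancel; the net push is pressure × rod cross-section.
Rod cross-section A_rod = π/4 × (9.91 cm)² = 77.13 cm^2
F = P × A_rod

F ≈ 170 kN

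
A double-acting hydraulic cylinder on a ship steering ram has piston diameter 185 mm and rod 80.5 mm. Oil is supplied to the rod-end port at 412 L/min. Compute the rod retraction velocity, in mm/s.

Rod-side annular area A_ann = π/4 × (185² − 80.5²) = 21790 mm^2
Flow into the rod-end port fills the annular volume.
v = Q / A

v ≈ 315 mm/s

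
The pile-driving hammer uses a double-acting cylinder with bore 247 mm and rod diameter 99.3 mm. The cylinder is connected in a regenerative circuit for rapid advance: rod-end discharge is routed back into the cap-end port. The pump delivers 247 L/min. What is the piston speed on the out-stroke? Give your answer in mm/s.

In regeneration the rod-end outflow joins the pump flow into the cap end, so the net volume the pump must supply per unit advance equals the rod cross-section area.
Rod cross-section A_rod = π/4 × (99.3 mm)² = 7744 mm^2
v = Q_pump / A_rod

v ≈ 532 mm/s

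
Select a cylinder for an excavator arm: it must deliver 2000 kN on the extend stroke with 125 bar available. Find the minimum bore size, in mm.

Extension force acts on the full piston face: F = P × (π/4)D².
D = √(4F / (πP)) = √(4 × 2000 kN / (π × 125 bar))

D ≈ 451 mm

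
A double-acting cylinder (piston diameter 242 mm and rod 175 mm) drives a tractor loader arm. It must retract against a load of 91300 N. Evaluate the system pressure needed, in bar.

Rod-side annular area A_ann = π/4 × (242² − 175²) = 21940 mm^2
Retraction: pressure acts on the annular area.
P = F / A = 91300 N / A

P ≈ 41.6 bar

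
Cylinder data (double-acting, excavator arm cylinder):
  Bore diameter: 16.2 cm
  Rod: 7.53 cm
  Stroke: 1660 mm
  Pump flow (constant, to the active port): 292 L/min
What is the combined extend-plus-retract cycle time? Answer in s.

t ≈ 12.5 s

Cap-side area A_cap = π/4 × (16.2 cm)² = 206.1 cm^2
Rod-side annular area A_ann = π/4 × (16.2² − 7.53²) = 161.6 cm^2
t_ext = A_cap·L/Q = 7.031 s
t_ret = A_ann·L/Q = 5.512 s
t_cycle = t_ext + t_ret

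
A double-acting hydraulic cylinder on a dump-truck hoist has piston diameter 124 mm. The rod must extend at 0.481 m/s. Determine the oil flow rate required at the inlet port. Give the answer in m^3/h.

Cap-side area A_cap = π/4 × (124 mm)² = 12080 mm^2
Q = A × v

Q ≈ 20.9 m^3/h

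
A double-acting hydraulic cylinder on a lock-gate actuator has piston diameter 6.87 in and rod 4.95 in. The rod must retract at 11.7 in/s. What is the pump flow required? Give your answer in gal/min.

Rod-side annular area A_ann = π/4 × (6.87² − 4.95²) = 17.82 in^2
Q = A × v

Q ≈ 54.2 gal/min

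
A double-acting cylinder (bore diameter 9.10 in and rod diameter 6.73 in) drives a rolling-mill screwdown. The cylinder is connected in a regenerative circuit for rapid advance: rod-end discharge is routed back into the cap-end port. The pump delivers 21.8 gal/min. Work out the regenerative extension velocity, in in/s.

v ≈ 2.36 in/s

In regeneration the rod-end outflow joins the pump flow into the cap end, so the net volume the pump must supply per unit advance equals the rod cross-section area.
Rod cross-section A_rod = π/4 × (6.73 in)² = 35.57 in^2
v = Q_pump / A_rod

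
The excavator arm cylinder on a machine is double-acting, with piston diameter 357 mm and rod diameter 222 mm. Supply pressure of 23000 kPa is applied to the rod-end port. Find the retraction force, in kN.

Rod-side annular area A_ann = π/4 × (357² − 222²) = 61390 mm^2
On retraction the pressure acts on the annular area (bore minus rod).
F = P × A_ann

F ≈ 1410 kN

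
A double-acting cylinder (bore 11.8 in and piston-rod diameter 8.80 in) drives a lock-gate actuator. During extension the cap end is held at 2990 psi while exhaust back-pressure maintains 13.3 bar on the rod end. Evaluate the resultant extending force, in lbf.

Cap-side area A_cap = π/4 × (11.8 in)² = 109.4 in^2
Rod-side annular area A_ann = π/4 × (11.8² − 8.80²) = 48.54 in^2
Net thrust = P_cap·A_cap − P_rod·A_ann = 3.270e5 lbf − 9363 lbf

F ≈ 3.18e5 lbf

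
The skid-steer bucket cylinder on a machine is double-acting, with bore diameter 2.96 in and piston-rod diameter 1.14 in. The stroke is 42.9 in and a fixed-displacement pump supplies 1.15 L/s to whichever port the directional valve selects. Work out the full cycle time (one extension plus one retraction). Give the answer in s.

Cap-side area A_cap = π/4 × (2.96 in)² = 6.881 in^2
Rod-side annular area A_ann = π/4 × (2.96² − 1.14²) = 5.861 in^2
t_ext = A_cap·L/Q = 4.207 s
t_ret = A_ann·L/Q = 3.583 s
t_cycle = t_ext + t_ret

t ≈ 7.79 s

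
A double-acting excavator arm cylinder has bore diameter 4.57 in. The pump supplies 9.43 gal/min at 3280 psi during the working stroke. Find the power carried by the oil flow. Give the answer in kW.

W ≈ 13.5 kW

Hydraulic power = P × Q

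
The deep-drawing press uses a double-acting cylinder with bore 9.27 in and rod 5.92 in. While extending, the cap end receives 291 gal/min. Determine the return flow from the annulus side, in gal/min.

Q_out ≈ 172 gal/min

Cap-side area A_cap = π/4 × (9.27 in)² = 67.49 in^2
Rod-side annular area A_ann = π/4 × (9.27² − 5.92²) = 39.97 in^2
Piston speed v = Q_in/A_cap; rod-end outflow Q_out = v × A_ann = Q_in × A_ann/A_cap.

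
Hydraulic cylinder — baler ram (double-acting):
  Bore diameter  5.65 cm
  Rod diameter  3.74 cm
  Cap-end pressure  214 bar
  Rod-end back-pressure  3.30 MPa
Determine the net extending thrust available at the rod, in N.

Cap-side area A_cap = π/4 × (5.65 cm)² = 25.07 cm^2
Rod-side annular area A_ann = π/4 × (5.65² − 3.74²) = 14.09 cm^2
Net thrust = P_cap·A_cap − P_rod·A_ann = 53650 N − 4648 N

F ≈ 49000 N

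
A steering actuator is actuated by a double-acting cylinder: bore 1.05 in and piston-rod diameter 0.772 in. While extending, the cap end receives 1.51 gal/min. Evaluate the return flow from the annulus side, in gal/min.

Cap-side area A_cap = π/4 × (1.05 in)² = 0.8659 in^2
Rod-side annular area A_ann = π/4 × (1.05² − 0.772²) = 0.3978 in^2
Piston speed v = Q_in/A_cap; rod-end outflow Q_out = v × A_ann = Q_in × A_ann/A_cap.

Q_out ≈ 0.694 gal/min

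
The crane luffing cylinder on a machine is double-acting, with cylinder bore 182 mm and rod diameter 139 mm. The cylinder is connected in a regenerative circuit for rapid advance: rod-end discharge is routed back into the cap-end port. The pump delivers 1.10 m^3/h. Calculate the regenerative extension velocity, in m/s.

v ≈ 0.0201 m/s

In regeneration the rod-end outflow joins the pump flow into the cap end, so the net volume the pump must supply per unit advance equals the rod cross-section area.
Rod cross-section A_rod = π/4 × (139 mm)² = 15170 mm^2
v = Q_pump / A_rod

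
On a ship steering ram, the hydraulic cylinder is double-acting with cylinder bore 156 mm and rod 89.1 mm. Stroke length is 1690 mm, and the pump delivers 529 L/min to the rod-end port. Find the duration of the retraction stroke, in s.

t ≈ 2.47 s

Rod-side annular area A_ann = π/4 × (156² − 89.1²) = 12880 mm^2
Swept volume V = A × L; t = V / Q = A·L / Q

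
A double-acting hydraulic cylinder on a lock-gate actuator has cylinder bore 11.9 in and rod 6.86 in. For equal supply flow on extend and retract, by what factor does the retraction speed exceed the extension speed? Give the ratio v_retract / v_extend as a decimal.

Cap-side area A_cap = π/4 × (11.9 in)² = 111.2 in^2
Rod-side annular area A_ann = π/4 × (11.9² − 6.86²) = 74.26 in^2
For equal Q, v ∝ 1/A, so v_ret/v_ext = A_cap/A_ann.

v_ret/v_ext ≈ 1.50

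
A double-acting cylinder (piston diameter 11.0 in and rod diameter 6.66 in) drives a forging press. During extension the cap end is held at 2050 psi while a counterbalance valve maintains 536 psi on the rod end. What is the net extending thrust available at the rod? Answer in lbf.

F ≈ 1.63e5 lbf

Cap-side area A_cap = π/4 × (11.0 in)² = 95.03 in^2
Rod-side annular area A_ann = π/4 × (11.0² − 6.66²) = 60.20 in^2
Net thrust = P_cap·A_cap − P_rod·A_ann = 1.948e5 lbf − 32270 lbf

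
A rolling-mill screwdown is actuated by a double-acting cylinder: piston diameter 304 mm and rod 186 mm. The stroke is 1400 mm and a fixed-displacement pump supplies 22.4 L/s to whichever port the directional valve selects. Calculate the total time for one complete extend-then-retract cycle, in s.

t ≈ 7.37 s

Cap-side area A_cap = π/4 × (304 mm)² = 72580 mm^2
Rod-side annular area A_ann = π/4 × (304² − 186²) = 45410 mm^2
t_ext = A_cap·L/Q = 4.536 s
t_ret = A_ann·L/Q = 2.838 s
t_cycle = t_ext + t_ret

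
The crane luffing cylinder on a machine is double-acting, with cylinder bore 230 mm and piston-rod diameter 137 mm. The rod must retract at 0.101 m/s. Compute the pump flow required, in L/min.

Q ≈ 162 L/min

Rod-side annular area A_ann = π/4 × (230² − 137²) = 26810 mm^2
Q = A × v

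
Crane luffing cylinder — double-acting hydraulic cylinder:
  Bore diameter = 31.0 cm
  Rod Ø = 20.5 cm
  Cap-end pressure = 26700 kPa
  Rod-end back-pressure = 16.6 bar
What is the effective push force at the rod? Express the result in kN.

F ≈ 1940 kN

Cap-side area A_cap = π/4 × (31.0 cm)² = 754.8 cm^2
Rod-side annular area A_ann = π/4 × (31.0² − 20.5²) = 424.7 cm^2
Net thrust = P_cap·A_cap − P_rod·A_ann = 2015 kN − 70.50 kN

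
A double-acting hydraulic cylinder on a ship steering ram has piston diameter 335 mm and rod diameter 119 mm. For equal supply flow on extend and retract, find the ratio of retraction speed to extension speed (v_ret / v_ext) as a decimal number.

Cap-side area A_cap = π/4 × (335 mm)² = 88140 mm^2
Rod-side annular area A_ann = π/4 × (335² − 119²) = 77020 mm^2
For equal Q, v ∝ 1/A, so v_ret/v_ext = A_cap/A_ann.

v_ret/v_ext ≈ 1.14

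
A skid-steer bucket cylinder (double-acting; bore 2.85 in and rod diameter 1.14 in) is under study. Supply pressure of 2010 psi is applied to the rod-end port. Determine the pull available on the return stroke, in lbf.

Rod-side annular area A_ann = π/4 × (2.85² − 1.14²) = 5.359 in^2
On retraction the pressure acts on the annular area (bore minus rod).
F = P × A_ann

F ≈ 10800 lbf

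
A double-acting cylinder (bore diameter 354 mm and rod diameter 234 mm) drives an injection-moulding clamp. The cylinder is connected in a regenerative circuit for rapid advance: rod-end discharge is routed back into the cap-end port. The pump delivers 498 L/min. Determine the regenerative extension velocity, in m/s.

In regeneration the rod-end outflow joins the pump flow into the cap end, so the net volume the pump must supply per unit advance equals the rod cross-section area.
Rod cross-section A_rod = π/4 × (234 mm)² = 43010 mm^2
v = Q_pump / A_rod

v ≈ 0.193 m/s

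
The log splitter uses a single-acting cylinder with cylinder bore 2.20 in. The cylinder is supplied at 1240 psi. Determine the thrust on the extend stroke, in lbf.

F ≈ 4710 lbf

Cap-side area A_cap = π/4 × (2.20 in)² = 3.801 in^2
F = P × A_cap = 1240 psi × A_cap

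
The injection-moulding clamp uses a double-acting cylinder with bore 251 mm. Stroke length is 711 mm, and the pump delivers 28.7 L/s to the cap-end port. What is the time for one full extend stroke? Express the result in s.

t ≈ 1.23 s

Cap-side area A_cap = π/4 × (251 mm)² = 49480 mm^2
Swept volume V = A × L; t = V / Q = A·L / Q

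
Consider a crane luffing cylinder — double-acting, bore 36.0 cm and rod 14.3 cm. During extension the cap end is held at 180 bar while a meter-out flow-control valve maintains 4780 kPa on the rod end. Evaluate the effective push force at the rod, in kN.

F ≈ 1420 kN

Cap-side area A_cap = π/4 × (36.0 cm)² = 1018 cm^2
Rod-side annular area A_ann = π/4 × (36.0² − 14.3²) = 857.3 cm^2
Net thrust = P_cap·A_cap − P_rod·A_ann = 1832 kN − 409.8 kN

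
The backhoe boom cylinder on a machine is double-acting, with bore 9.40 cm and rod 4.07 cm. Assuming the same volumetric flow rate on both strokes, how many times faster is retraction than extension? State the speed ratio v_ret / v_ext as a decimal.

Cap-side area A_cap = π/4 × (9.40 cm)² = 69.40 cm^2
Rod-side annular area A_ann = π/4 × (9.40² − 4.07²) = 56.39 cm^2
For equal Q, v ∝ 1/A, so v_ret/v_ext = A_cap/A_ann.

v_ret/v_ext ≈ 1.23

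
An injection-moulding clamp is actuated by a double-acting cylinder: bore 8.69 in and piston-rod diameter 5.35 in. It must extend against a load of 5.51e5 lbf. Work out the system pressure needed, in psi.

P ≈ 9290 psi

Cap-side area A_cap = π/4 × (8.69 in)² = 59.31 in^2
P = F / A = 5.51e5 lbf / A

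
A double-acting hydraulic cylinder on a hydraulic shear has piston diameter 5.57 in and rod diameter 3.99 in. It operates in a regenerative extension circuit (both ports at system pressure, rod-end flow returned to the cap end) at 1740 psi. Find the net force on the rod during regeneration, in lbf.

With equal pressure on both faces, forces on the annular region cancel; the net push is pressure × rod cross-section.
Rod cross-section A_rod = π/4 × (3.99 in)² = 12.50 in^2
F = P × A_rod

F ≈ 21800 lbf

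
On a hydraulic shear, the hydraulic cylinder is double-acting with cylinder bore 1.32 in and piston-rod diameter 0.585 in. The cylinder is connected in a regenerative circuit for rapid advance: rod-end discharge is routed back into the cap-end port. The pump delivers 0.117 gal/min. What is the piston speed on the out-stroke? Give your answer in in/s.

v ≈ 1.68 in/s

In regeneration the rod-end outflow joins the pump flow into the cap end, so the net volume the pump must supply per unit advance equals the rod cross-section area.
Rod cross-section A_rod = π/4 × (0.585 in)² = 0.2688 in^2
v = Q_pump / A_rod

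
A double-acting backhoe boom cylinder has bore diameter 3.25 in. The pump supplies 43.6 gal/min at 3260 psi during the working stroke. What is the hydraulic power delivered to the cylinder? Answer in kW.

W ≈ 61.8 kW

Hydraulic power = P × Q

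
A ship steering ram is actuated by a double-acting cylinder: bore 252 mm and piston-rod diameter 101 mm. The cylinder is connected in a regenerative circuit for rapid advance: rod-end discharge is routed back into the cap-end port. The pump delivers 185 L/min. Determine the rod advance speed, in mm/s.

In regeneration the rod-end outflow joins the pump flow into the cap end, so the net volume the pump must supply per unit advance equals the rod cross-section area.
Rod cross-section A_rod = π/4 × (101 mm)² = 8012 mm^2
v = Q_pump / A_rod

v ≈ 385 mm/s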